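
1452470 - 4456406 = -3003936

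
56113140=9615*5836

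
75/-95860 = -15/19172 ≈ -0.000782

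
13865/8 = 1733 + 1/8 ≈ 1733.13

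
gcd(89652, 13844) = 4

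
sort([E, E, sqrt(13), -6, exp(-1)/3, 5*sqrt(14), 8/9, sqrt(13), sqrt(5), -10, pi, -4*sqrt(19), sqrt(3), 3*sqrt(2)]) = [-4*sqrt(19), -10, -6, exp(-1)/3, 8/9, sqrt(3), sqrt(5), E, E, pi, sqrt(13), sqrt(13), 3*sqrt(2), 5*sqrt(14)]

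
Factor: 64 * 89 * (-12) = -1 * 2^8 * 3^1 * 89^1 = -68352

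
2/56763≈0.0000352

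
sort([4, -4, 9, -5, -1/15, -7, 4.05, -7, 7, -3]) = [-7, -7, -5, -4, -3, -1/15, 4, 4.05, 7, 9]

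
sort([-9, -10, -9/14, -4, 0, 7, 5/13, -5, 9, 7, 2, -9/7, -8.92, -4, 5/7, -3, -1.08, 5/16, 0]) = [-10, -9, -8.92, -5, -4, -4, -3, -9/7, -1.08, -9/14, 0, 0, 5/16, 5/13, 5/7, 2, 7, 7, 9]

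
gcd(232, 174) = 58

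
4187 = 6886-2699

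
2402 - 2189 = 213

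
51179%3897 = 518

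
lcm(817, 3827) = 72713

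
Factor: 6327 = 3^2*19^1*37^1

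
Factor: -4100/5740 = -1*5^1*7^(-1) = -5/7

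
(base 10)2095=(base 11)1635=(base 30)29p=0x82f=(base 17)744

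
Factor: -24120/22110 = -1*2^2*3^1*11^(-1) = -12/11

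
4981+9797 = 14778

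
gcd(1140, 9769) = 1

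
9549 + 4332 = 13881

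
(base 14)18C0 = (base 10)4480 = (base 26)6G8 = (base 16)1180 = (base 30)4TA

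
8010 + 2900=10910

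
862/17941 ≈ 0.0480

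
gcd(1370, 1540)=10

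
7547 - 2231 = 5316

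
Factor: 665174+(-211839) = 5^1*71^1*1277^1 = 453335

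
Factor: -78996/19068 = -1 * 7^(-1) * 29^1 = -29/7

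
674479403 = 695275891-20796488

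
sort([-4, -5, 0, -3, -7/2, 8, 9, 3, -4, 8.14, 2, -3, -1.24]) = [-5, -4, -4, -7/2, -3, -3, -1.24, 0, 2, 3, 8, 8.14, 9]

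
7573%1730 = 653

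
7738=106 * 73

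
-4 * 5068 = -20272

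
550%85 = 40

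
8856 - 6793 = 2063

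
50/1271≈0.0393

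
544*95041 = 51702304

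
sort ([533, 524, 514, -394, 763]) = [-394, 514, 524, 533, 763]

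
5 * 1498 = 7490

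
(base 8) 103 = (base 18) 3d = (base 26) 2f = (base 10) 67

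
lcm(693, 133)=13167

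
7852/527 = 14 + 474/527 ≈ 14.90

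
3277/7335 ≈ 0.447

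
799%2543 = 799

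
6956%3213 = 530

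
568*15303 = 8692104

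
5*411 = 2055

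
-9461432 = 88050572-97512004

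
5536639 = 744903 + 4791736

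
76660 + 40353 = 117013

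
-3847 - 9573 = -13420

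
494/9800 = 247/4900 ≈ 0.0504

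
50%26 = 24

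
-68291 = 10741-79032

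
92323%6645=5938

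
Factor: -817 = -1 * 19^1 * 43^1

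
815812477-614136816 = 201675661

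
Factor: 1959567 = 3^1 * 59^1 * 11071^1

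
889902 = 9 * 98878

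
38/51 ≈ 0.745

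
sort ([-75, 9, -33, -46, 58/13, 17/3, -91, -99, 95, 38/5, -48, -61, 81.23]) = [-99, -91, -75, -61, -48, -46, -33, 58/13, 17/3, 38/5, 9, 81.23, 95]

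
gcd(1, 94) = 1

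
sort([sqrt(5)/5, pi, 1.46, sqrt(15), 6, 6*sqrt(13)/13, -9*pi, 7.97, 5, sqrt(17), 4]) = [-9*pi, sqrt(5)/5, 1.46, 6*sqrt(13)/13, pi, sqrt(15), 4, sqrt(17), 5, 6, 7.97]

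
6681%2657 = 1367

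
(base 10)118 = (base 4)1312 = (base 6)314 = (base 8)166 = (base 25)4i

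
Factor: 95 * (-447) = -1 * 3^1 * 5^1 * 19^1 * 149^1 = -42465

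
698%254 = 190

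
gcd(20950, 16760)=4190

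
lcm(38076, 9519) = 38076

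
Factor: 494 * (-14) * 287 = -1 * 2^2 * 7^2 * 13^1 * 19^1 * 41^1 = -1984892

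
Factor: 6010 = 2^1*5^1*601^1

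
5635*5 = 28175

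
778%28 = 22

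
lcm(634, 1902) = 1902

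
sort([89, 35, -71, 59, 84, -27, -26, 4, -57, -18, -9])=[-71, -57, -27, -26, -18, -9, 4, 35, 59, 84, 89]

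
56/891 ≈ 0.0629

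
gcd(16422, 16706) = 2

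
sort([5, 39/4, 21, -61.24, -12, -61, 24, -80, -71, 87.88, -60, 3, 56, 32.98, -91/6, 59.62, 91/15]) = [-80, -71, -61.24, -61, -60, -91/6, -12, 3, 5, 91/15, 39/4, 21, 24, 32.98, 56, 59.62, 87.88]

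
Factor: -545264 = -1*2^4*53^1*643^1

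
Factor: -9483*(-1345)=3^1*5^1*29^1*109^1*269^1=12754635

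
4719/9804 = 1573/3268 ≈ 0.481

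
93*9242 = 859506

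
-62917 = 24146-87063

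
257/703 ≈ 0.366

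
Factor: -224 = -1 * 2^5 * 7^1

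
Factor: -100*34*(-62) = 2^4*5^2*17^1*31^1 = 210800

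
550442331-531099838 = 19342493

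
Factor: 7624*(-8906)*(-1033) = 2^4*61^1*73^1*953^1*1033^1 = 70140022352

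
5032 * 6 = 30192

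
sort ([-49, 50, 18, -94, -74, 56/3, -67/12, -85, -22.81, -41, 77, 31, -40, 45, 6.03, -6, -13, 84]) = [-94, -85, -74, -49, -41, -40, -22.81, -13, -6, -67/12, 6.03, 18, 56/3, 31, 45, 50, 77, 84]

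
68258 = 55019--13239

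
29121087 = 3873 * 7519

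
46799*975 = 45629025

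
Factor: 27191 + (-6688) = 7^1*29^1*101^1 = 20503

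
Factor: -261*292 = -1*2^2*3^2*29^1*73^1 = -76212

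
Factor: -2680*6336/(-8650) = 2^8*3^2*5^(-1)*11^1*67^1*173^(-1) = 1698048/865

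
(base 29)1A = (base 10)39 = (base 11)36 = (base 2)100111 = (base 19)21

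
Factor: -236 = -1 * 2^2 * 59^1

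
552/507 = 184/169 ≈ 1.09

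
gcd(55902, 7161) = 231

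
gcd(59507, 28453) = 1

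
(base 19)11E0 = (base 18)151G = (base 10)7486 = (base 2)1110100111110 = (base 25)BOB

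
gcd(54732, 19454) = 2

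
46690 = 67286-20596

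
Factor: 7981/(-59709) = -1 * 3^(-1) * 13^(-1) * 23^1 * 347^1 * 1531^(-1)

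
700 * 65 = 45500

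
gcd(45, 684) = 9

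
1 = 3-2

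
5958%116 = 42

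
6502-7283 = -781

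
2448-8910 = -6462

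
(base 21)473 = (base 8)3572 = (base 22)3l0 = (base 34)1ma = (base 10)1914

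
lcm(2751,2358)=16506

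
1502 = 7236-5734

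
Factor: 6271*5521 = 5521^1*6271^1 = 34622191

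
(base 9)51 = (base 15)31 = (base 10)46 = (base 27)1j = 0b101110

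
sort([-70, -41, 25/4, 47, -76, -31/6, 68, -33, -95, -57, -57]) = [-95, -76, -70, -57, -57, -41, -33, -31/6, 25/4, 47, 68]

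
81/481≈0.168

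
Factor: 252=2^2*3^2*7^1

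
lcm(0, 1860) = 0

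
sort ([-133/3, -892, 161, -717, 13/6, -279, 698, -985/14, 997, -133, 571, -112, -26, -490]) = [-892, -717, -490, -279, -133, -112, -985/14, -133/3, -26, 13/6, 161, 571, 698, 997]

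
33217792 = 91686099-58468307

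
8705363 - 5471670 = 3233693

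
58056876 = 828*70117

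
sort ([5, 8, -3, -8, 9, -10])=[-10, -8, -3, 5, 8, 9]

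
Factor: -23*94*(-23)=2^1*23^2*47^1=49726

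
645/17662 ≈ 0.0365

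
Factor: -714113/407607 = -1*3^(-1)*19^(-1)*7151^(-1)*714113^1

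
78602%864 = 842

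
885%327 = 231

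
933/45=311/15 ≈ 20.73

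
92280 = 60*1538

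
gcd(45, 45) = 45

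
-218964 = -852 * 257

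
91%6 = 1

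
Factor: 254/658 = 7^(-1) * 47^(-1) * 127^1 = 127/329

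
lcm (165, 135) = 1485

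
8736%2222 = 2070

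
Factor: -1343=-1*17^1*79^1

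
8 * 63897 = 511176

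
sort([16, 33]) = [16, 33]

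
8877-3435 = 5442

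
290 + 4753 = 5043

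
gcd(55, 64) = 1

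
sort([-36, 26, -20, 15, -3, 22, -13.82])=[-36, -20, -13.82, -3, 15, 22, 26]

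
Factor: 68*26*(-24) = -1*2^6*3^1*13^1*17^1 = -42432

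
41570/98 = 424+9/49 ≈ 424.18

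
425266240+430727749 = 855993989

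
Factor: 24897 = 3^1*43^1*193^1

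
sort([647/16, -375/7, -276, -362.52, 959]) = [-362.52, -276, -375/7, 647/16, 959]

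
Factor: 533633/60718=2^(-1)*7^(-1)*4337^(-1)*533633^1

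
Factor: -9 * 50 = -1 * 2^1 * 3^2 * 5^2 = -450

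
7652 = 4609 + 3043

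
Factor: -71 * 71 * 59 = -1 * 59^1 * 71^2 = -297419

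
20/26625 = 4/5325 ≈ 0.000751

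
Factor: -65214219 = -1 * 3^1 * 7^1 * 3105439^1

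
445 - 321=124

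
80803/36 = 2244 + 19/36 ≈ 2244.53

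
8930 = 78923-69993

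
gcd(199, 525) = 1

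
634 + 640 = 1274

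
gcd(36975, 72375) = 75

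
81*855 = 69255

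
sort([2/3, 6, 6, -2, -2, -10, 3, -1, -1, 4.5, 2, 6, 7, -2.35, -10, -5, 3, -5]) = [-10, -10, -5, -5, -2.35, -2, -2, -1, -1, 2/3, 2, 3, 3, 4.5, 6, 6, 6, 7]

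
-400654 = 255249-655903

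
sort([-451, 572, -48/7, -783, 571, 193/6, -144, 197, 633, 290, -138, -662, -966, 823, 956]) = [-966, -783, -662, -451, -144, -138, -48/7, 193/6, 197, 290, 571, 572, 633, 823, 956]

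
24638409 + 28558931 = 53197340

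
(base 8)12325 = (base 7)21356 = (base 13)2573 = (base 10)5333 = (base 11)4009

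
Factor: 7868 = 2^2 * 7^1 * 281^1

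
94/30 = 3 + 2/15 ≈ 3.13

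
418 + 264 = 682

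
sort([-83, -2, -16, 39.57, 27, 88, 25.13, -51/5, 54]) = [-83, -16, -51/5, -2, 25.13, 27, 39.57, 54, 88]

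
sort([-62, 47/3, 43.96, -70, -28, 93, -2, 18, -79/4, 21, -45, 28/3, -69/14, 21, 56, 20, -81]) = [-81, -70, -62, -45, -28, -79/4, -69/14, -2, 28/3, 47/3, 18, 20, 21, 21, 43.96, 56, 93]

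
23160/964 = 5790/241 ≈ 24.02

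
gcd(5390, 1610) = 70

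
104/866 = 52/433 ≈ 0.120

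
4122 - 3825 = 297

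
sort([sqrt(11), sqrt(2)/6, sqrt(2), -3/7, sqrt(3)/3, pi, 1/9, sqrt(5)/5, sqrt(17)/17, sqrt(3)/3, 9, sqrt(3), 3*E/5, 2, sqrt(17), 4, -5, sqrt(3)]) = [-5, -3/7, 1/9, sqrt(2)/6, sqrt(17)/17, sqrt(5)/5, sqrt(3)/3, sqrt(3)/3, sqrt(2), 3*E/5, sqrt(3), sqrt(3), 2, pi, sqrt(11), 4, sqrt(17), 9]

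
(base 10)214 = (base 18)bg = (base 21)a4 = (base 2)11010110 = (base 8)326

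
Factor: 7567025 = 5^2 * 302681^1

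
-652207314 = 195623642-847830956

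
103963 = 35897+68066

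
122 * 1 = 122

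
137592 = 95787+41805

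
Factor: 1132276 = 2^2 * 29^1 * 43^1 * 227^1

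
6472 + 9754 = 16226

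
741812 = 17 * 43636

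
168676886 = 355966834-187289948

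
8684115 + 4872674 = 13556789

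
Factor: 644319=3^2*13^1*5507^1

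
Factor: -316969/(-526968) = 2^(-3)*3^(-2)*13^(-1)*563^1 = 563/936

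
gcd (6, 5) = 1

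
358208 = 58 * 6176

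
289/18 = 16 + 1/18 ≈ 16.06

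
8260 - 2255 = 6005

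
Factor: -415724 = -1 * 2^2 * 43^1 * 2417^1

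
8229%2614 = 387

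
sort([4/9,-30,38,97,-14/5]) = [-30,-14/5,4/9,38,97]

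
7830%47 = 28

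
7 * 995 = 6965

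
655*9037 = 5919235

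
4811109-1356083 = 3455026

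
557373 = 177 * 3149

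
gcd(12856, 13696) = 8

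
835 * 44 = 36740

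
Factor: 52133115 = 3^1*5^1*113^1*30757^1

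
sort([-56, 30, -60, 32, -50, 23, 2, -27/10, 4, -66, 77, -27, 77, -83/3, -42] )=[-66, -60, -56, -50, -42, -83/3, -27, -27/10, 2, 4, 23, 30, 32, 77, 77] 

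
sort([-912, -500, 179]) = [-912, -500, 179]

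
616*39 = 24024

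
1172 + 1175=2347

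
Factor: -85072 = -1 * 2^4 * 13^1 * 409^1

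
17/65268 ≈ 0.000260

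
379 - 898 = -519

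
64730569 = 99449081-34718512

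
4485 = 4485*1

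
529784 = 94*5636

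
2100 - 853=1247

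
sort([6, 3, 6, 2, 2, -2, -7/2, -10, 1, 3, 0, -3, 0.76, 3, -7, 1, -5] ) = [-10, -7, -5, -7/2, -3, -2, 0, 0.76, 1, 1, 2, 2, 3, 3, 3, 6, 6] 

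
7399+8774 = 16173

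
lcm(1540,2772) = 13860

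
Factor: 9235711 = 9235711^1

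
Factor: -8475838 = -1*2^1*7^1*71^1*8527^1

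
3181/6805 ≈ 0.467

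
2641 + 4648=7289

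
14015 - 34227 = -20212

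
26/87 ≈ 0.299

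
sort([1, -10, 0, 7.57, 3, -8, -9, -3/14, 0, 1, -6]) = [-10, -9, -8, -6, -3/14, 0, 0, 1, 1, 3, 7.57]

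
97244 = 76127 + 21117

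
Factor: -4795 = -1*5^1*7^1*137^1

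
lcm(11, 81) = 891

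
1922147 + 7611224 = 9533371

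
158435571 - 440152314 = -281716743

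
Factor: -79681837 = -1 * 113^1 * 463^1 * 1523^1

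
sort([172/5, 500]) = [172/5, 500]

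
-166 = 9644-9810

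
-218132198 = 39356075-257488273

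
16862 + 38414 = 55276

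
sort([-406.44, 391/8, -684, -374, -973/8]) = [-684, -406.44, -374, -973/8, 391/8]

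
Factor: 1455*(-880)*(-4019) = 2^4*3^1*5^2*11^1*97^1*4019^1 = 5145927600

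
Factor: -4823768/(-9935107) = 2^3 * 7^(-1) * 13^(-1) * 43^(-1) * 2539^(-1) * 602971^1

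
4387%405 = 337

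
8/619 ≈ 0.0129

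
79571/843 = 94 + 329/843≈94.39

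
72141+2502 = 74643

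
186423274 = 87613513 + 98809761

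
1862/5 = 372 + 2/5 = 372.40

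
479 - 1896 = -1417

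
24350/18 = 12175/9 ≈ 1352.78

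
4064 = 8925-4861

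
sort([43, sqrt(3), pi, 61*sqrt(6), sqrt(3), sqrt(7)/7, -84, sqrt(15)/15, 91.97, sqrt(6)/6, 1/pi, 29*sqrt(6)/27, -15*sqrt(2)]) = [-84, -15*sqrt(2), sqrt(15)/15, 1/pi, sqrt(7)/7, sqrt(6)/6, sqrt(3), sqrt(3), 29*sqrt(6)/27, pi, 43, 91.97, 61*sqrt(6)]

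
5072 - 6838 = -1766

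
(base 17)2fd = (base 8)1516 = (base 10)846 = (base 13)501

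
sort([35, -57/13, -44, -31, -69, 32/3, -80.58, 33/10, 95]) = [-80.58, -69, -44, -31, -57/13, 33/10, 32/3, 35, 95]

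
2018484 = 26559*76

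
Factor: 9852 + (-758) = 2^1*4547^1 = 9094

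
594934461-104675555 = 490258906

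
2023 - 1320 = 703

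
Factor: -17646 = -1*2^1*3^1*17^1*173^1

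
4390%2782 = 1608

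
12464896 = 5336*2336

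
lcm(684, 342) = 684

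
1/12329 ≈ 0.0000811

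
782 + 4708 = 5490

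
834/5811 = 278/1937 ≈ 0.144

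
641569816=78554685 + 563015131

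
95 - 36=59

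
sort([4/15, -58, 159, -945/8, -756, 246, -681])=[-756, -681, -945/8, -58, 4/15, 159, 246]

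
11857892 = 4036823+7821069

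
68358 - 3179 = 65179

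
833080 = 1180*706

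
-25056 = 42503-67559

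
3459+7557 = 11016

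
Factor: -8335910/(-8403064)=2^(-2)*5^1*11^1*911^(-1)*1153^(-1)*75781^1=4167955/4201532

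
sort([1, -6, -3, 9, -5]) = [-6, -5, -3, 1, 9]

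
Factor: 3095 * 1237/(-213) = -1 * 3^(-1) * 5^1 * 71^(-1) * 619^1 * 1237^1 = -3828515/213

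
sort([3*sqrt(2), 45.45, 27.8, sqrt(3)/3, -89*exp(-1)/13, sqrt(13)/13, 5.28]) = [-89*exp(-1)/13, sqrt(13)/13, sqrt(3)/3, 3*sqrt(2), 5.28, 27.8, 45.45]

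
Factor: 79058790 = 2^1*3^2*5^1*109^1*8059^1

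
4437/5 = 887+2/5 = 887.40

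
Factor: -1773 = -1 * 3^2 * 197^1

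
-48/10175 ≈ -0.00472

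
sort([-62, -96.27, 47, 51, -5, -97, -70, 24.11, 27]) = [-97, -96.27, -70, -62, -5, 24.11, 27, 47, 51]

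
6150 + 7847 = 13997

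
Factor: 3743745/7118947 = 3^1*5^1*11^ (-1)*227^ (-1)*2851^ (-1)*249583^1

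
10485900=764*13725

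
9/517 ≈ 0.0174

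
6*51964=311784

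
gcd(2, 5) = 1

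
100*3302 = 330200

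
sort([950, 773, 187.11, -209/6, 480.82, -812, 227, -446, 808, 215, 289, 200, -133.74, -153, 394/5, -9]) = [-812, -446, -153, -133.74, -209/6, -9, 394/5, 187.11, 200, 215, 227, 289, 480.82, 773, 808, 950]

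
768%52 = 40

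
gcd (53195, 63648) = 1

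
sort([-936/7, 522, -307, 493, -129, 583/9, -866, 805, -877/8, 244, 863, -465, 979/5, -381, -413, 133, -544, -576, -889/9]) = [-866, -576, -544, -465, -413, -381, -307, -936/7, -129, -877/8, -889/9, 583/9, 133, 979/5, 244, 493, 522, 805, 863]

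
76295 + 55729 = 132024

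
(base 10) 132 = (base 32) 44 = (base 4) 2010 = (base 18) 76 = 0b10000100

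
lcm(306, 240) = 12240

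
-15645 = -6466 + -9179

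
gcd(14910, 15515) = 5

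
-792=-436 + -356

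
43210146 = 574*75279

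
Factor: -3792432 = -1*2^4*3^1*7^1*11287^1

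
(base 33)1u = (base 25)2d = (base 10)63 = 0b111111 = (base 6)143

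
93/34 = 2+25/34≈2.74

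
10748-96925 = -86177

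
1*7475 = 7475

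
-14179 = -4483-9696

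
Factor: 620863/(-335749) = -1*431^(-1)*797^1 = -797/431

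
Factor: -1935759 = -1*3^1*7^1*92179^1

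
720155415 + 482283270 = 1202438685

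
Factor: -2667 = -1*3^1*7^1*127^1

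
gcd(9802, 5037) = 1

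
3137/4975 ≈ 0.631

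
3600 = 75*48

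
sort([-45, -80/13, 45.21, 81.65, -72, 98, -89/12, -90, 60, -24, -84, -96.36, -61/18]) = [-96.36, -90, -84, -72, -45, -24, -89/12, -80/13, -61/18, 45.21, 60, 81.65, 98]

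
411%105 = 96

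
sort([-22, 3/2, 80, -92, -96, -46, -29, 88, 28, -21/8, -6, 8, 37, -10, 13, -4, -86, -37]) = [-96, -92, -86, -46, -37, -29, -22, -10, -6, -4, -21/8, 3/2, 8, 13, 28, 37, 80, 88]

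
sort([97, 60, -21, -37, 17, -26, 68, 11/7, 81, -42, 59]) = [-42, -37, -26, -21, 11/7, 17, 59, 60, 68, 81, 97]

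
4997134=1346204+3650930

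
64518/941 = 68+530/941 ≈ 68.56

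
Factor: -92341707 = -1*3^1*149^1*337^1*613^1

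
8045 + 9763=17808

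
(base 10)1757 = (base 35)1f7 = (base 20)47h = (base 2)11011011101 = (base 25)2k7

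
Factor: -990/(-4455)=2^1 * 3^(-2)=2/9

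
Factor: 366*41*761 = 2^1*3^1*41^1*61^1*761^1 = 11419566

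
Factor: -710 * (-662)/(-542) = -1 * 2^1 * 5^1 * 71^1 * 271^(-1) * 331^1 = -235010/271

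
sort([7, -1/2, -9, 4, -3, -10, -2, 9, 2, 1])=[-10, -9, -3, -2, -1/2, 1, 2, 4, 7, 9]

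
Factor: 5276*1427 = 2^2*1319^1*1427^1 = 7528852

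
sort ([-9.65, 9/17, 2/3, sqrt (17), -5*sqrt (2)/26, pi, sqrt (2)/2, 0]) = [-9.65, -5*sqrt (2)/26, 0, 9/17, 2/3, sqrt (2)/2, pi, sqrt (17)]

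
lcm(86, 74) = 3182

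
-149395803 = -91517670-57878133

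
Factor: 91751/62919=3^(-2)*11^1*19^1*439^1*6991^(-1)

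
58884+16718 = 75602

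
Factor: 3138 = 2^1*3^1*523^1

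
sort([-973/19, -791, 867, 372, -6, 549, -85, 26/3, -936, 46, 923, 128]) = [-936, -791, -85, -973/19, -6, 26/3, 46, 128, 372, 549, 867, 923]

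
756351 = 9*84039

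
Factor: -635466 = -1 * 2^1 * 3^1 * 13^1 * 8147^1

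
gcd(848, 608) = 16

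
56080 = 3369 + 52711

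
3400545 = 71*47895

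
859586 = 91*9446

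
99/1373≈0.0721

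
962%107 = 106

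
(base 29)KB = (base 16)24F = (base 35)GV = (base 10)591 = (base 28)L3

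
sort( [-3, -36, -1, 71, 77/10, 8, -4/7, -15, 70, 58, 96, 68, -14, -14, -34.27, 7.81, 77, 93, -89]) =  [-89, -36, -34.27, -15, -14, -14, -3, -1, -4/7, 77/10, 7.81, 8, 58, 68, 70, 71, 77, 93, 96]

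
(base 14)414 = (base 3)1002201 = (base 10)802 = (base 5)11202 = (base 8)1442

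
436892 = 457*956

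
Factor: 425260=2^2 * 5^1 * 11^1 * 1933^1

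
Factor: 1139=17^1 * 67^1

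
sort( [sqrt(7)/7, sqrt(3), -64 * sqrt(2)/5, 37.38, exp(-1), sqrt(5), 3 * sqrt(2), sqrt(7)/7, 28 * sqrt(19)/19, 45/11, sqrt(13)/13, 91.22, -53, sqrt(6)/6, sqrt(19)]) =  [-53, -64 * sqrt(2)/5, sqrt(13)/13, exp(-1), sqrt(7)/7, sqrt(7)/7, sqrt(6)/6, sqrt(3), sqrt(5), 45/11, 3 * sqrt(2), sqrt(19), 28 * sqrt(19)/19, 37.38, 91.22]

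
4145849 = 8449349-4303500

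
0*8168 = 0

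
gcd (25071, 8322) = 3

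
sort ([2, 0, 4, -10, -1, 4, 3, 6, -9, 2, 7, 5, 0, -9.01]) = [-10, -9.01, -9, -1, 0, 0, 2, 2, 3, 4, 4, 5, 6, 7]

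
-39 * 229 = -8931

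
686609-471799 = 214810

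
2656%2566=90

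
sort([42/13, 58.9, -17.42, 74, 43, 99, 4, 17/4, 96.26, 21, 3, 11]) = [-17.42, 3, 42/13, 4, 17/4, 11, 21, 43, 58.9, 74, 96.26, 99]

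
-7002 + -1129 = -8131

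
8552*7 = 59864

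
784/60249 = 112/8607 ≈ 0.0130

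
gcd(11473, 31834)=11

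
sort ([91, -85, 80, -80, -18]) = [-85, -80, -18, 80, 91]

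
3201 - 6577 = -3376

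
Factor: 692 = 2^2*173^1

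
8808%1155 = 723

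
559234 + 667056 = 1226290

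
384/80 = 4 + 4/5 = 4.80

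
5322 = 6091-769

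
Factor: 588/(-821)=-1 * 2^2 * 3^1 * 7^2 * 821^(-1)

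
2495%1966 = 529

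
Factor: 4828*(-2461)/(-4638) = 2^1*3^(-1)*17^1*23^1*71^1*107^1*773^(-1) = 5940854/2319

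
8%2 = 0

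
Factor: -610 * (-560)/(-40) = -1 * 2^2 * 5^1 * 7^1 * 61^1 = -8540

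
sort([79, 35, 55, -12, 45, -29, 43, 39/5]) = [-29, -12, 39/5, 35, 43, 45, 55, 79]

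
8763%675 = 663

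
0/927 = 0 = 0.00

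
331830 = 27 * 12290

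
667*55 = 36685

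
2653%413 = 175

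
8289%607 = 398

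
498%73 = 60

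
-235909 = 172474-408383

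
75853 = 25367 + 50486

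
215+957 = 1172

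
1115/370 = 3 + 1/74 ≈ 3.01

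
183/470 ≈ 0.389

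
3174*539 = 1710786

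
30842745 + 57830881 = 88673626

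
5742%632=54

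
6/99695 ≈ 0.0000602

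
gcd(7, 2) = 1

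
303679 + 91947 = 395626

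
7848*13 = 102024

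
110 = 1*110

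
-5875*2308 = -13559500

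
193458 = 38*5091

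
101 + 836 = 937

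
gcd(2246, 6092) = 2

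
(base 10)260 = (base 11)217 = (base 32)84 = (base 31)8c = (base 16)104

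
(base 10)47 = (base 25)1m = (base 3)1202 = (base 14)35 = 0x2f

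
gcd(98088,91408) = 8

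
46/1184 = 23/592 ≈ 0.0389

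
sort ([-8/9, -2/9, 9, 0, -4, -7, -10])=[-10, -7, -4, -8/9, -2/9, 0, 9]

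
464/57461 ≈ 0.00808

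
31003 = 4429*7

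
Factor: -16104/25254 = -1 * 2^2 * 3^(-1) * 11^1 * 23^(-1) = -44/69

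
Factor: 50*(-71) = -1*2^1*5^2*71^1 = -3550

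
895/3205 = 179/641 ≈ 0.279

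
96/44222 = 48/22111 ≈ 0.00217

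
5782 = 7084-1302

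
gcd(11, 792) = 11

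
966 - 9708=-8742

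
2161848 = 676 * 3198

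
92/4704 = 23/1176 ≈ 0.0196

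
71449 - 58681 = 12768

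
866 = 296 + 570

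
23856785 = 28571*835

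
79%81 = 79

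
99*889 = 88011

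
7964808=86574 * 92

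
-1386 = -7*198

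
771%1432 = 771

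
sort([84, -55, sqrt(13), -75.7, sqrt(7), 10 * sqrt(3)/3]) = [-75.7, -55, sqrt(7), sqrt(13), 10 * sqrt(3)/3, 84]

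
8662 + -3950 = 4712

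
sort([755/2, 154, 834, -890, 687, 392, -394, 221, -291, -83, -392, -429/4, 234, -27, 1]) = [-890, -394, -392, -291, -429/4, -83, -27, 1, 154, 221, 234, 755/2, 392, 687, 834]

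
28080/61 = 460 + 20/61 ≈ 460.33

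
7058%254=200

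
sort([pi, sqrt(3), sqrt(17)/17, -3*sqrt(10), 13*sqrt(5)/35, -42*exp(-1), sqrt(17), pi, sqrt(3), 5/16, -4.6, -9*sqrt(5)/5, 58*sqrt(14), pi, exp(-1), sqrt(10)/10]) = [-42*exp(-1), -3*sqrt(10), -4.6, -9*sqrt(5)/5, sqrt(17)/17, 5/16, sqrt(10)/10, exp(-1), 13*sqrt(5)/35, sqrt(3), sqrt(3), pi, pi, pi, sqrt(17), 58*sqrt(14)]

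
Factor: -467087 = -1*197^1*2371^1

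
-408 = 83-491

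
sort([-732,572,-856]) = [-856,-732,572]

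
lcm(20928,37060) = 1778880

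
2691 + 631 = 3322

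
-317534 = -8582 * 37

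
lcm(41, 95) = 3895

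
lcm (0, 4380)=0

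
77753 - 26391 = 51362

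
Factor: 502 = 2^1 * 251^1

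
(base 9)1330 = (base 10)999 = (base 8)1747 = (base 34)td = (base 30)139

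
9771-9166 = 605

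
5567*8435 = 46957645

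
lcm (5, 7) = 35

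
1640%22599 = 1640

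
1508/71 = 21+17/71≈21.24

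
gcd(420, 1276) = 4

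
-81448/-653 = 124 + 476/653 ≈ 124.73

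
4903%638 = 437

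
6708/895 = 7+443/895 ≈ 7.49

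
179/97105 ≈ 0.00184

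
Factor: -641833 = -1 * 641833^1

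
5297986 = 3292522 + 2005464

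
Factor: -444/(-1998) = 2^1 * 3^(-2) = 2/9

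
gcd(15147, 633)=3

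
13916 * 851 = 11842516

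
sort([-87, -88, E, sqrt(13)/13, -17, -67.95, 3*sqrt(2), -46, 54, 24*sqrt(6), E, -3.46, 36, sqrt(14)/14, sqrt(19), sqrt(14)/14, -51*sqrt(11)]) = [-51*sqrt(11), -88, -87, -67.95, -46, -17, -3.46, sqrt(14)/14, sqrt(14)/14, sqrt(13)/13, E, E, 3*sqrt(2), sqrt(19), 36, 54, 24*sqrt(6)]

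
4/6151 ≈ 0.000650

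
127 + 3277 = 3404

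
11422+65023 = 76445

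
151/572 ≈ 0.264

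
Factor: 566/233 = 2^1 * 233^(-1) * 283^1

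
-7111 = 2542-9653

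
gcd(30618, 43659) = 567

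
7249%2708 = 1833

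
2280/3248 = 285/406 ≈ 0.702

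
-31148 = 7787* (-4)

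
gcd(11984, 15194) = 214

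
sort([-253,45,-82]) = [-253,-82,45]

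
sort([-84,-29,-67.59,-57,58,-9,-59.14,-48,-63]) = [-84,-67.59,-63,-59.14,-57,-48,-29,-9,58]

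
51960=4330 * 12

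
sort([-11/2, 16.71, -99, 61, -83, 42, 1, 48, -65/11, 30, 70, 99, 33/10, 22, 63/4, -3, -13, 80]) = [-99, -83, -13, -65/11, -11/2, -3, 1, 33/10, 63/4, 16.71, 22, 30, 42, 48, 61, 70, 80, 99]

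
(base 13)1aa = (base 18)h3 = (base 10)309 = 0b100110101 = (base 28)b1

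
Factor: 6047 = 6047^1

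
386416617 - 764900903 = -378484286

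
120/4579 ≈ 0.0262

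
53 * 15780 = 836340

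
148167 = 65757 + 82410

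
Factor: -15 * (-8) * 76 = 2^5 * 3^1 * 5^1 * 19^1 = 9120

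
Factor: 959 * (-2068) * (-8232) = 2^5 * 3^1 * 7^4 * 11^1 * 47^1 * 137^1 = 16325801184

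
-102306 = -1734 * 59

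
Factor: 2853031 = 61^1 * 46771^1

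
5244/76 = 69 = 69.00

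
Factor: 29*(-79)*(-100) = 2^2*5^2*29^1*79^1 = 229100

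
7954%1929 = 238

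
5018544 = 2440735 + 2577809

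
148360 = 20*7418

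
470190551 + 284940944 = 755131495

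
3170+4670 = 7840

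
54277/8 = 6784 + 5/8 ≈ 6784.63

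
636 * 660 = 419760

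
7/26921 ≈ 0.000260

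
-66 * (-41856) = 2762496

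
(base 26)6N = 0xB3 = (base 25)74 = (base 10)179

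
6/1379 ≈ 0.00435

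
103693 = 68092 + 35601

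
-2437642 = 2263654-4701296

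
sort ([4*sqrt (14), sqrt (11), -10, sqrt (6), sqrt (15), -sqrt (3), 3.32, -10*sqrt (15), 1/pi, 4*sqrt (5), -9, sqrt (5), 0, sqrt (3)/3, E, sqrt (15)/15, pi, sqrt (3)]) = [-10*sqrt (15), -10, -9, -sqrt (3), 0, sqrt (15)/15, 1/pi, sqrt (3)/3, sqrt (3), sqrt (5), sqrt (6), E, pi, sqrt (11), 3.32, sqrt (15), 4*sqrt (5), 4*sqrt (14)]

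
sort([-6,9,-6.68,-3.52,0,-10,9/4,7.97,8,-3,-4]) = [-10,-6.68,-6,-4,-3.52,-3,0,9/4,7.97,8,9]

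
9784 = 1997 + 7787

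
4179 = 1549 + 2630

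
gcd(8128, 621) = 1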